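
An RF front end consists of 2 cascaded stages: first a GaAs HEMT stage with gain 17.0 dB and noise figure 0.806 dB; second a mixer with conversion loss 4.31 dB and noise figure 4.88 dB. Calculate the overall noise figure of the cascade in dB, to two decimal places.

0.95 dB

Convert to linear (a loss of L dB is a gain of −L dB): F_i = 10^(NF_i/10), G_i = 10^(G_i,dB/10)
  Stage 1: F_1 = 10^(0.806/10) = 1.204, G_1 = 10^(17.0/10) = 50.12
  Stage 2: F_2 = 10^(4.88/10) = 3.076, G_2 = 10^(−4.31/10) = 0.3707
Friis cascade:
  F = 1.204 + (3.076 − 1)/50.12 = 1.245
NF = 10 log₁₀(1.245) = 0.95 dB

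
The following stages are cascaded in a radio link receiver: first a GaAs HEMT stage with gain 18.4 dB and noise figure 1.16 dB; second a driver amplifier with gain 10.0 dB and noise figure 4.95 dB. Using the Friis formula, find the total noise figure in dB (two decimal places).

Convert to linear (a loss of L dB is a gain of −L dB): F_i = 10^(NF_i/10), G_i = 10^(G_i,dB/10)
  Stage 1: F_1 = 10^(1.16/10) = 1.306, G_1 = 10^(18.4/10) = 69.18
  Stage 2: F_2 = 10^(4.95/10) = 3.126, G_2 = 10^(10.0/10) = 10.00
Friis cascade:
  F = 1.306 + (3.126 − 1)/69.18 = 1.337
NF = 10 log₁₀(1.337) = 1.26 dB

1.26 dB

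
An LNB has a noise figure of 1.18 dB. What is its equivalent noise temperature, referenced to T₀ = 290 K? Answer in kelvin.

90.5 K

F = 10^(1.18/10) = 1.3122
T_e = (F − 1)·T₀ = (1.3122 − 1) × 290 = 90.5 K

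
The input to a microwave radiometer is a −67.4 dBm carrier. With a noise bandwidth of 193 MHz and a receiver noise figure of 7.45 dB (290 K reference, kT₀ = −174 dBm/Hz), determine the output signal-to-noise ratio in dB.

Noise floor: N = −174 + 10 log₁₀(B) + NF
10 log₁₀(1.93×10⁸) = 82.86 dB
N = −174 + 82.86 + 7.45 = −83.69 dBm
SNR = P_sig − N = −67.4 − (−83.69) = 16.29 dB → 16.3 dB

16.3 dB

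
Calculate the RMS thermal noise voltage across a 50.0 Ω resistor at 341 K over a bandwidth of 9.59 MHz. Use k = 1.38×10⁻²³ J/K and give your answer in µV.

3.00 µV

V_n = √(4kTRB)
4kTRB = 4 × 1.38×10⁻²³ × 341 × 5.00×10¹ × 9.59×10⁶ = 9.03×10⁻¹² V²
V_n = √(9.03×10⁻¹²) = 3.00×10⁻⁶ V = 3.00 µV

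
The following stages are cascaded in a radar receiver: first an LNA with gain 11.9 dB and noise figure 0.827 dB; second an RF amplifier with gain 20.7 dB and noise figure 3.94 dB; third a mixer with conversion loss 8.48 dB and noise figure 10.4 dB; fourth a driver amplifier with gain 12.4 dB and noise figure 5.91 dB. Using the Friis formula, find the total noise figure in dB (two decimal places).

1.21 dB

Convert to linear (a loss of L dB is a gain of −L dB): F_i = 10^(NF_i/10), G_i = 10^(G_i,dB/10)
  Stage 1: F_1 = 10^(0.827/10) = 1.210, G_1 = 10^(11.9/10) = 15.49
  Stage 2: F_2 = 10^(3.94/10) = 2.477, G_2 = 10^(20.7/10) = 117.5
  Stage 3: F_3 = 10^(10.4/10) = 10.96, G_3 = 10^(−8.48/10) = 0.1419
  Stage 4: F_4 = 10^(5.91/10) = 3.899, G_4 = 10^(12.4/10) = 17.38
Friis cascade:
  F = 1.210 + (2.477 − 1)/15.49 + (10.96 − 1)/1820 + (3.899 − 1)/258.2 = 1.322
NF = 10 log₁₀(1.322) = 1.21 dB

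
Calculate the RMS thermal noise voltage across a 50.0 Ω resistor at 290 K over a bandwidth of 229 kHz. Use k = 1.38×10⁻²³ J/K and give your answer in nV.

428 nV

V_n = √(4kTRB)
4kTRB = 4 × 1.38×10⁻²³ × 290 × 5.00×10¹ × 2.29×10⁵ = 1.83×10⁻¹³ V²
V_n = √(1.83×10⁻¹³) = 4.28×10⁻⁷ V = 428 nV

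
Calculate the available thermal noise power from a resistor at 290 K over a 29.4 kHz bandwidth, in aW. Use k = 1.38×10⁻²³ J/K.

P_n = kTB = 1.38×10⁻²³ × 290 × 2.94×10⁴ = 1.18×10⁻¹⁶ W = 118 aW

118 aW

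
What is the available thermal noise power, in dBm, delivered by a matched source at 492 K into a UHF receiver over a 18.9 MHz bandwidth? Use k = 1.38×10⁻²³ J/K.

−98.9 dBm

P_n = kTB = 1.38×10⁻²³ × 492 × 1.89×10⁷ = 1.28×10⁻¹³ W
In dBm: 10 log₁₀(1.28×10⁻¹³ / 10⁻³) = −98.9 dBm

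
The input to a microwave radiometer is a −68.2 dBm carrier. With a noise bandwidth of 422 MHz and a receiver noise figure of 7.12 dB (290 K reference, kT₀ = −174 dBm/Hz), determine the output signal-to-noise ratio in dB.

12.4 dB

Noise floor: N = −174 + 10 log₁₀(B) + NF
10 log₁₀(4.22×10⁸) = 86.25 dB
N = −174 + 86.25 + 7.12 = −80.63 dBm
SNR = P_sig − N = −68.2 − (−80.63) = 12.43 dB → 12.4 dB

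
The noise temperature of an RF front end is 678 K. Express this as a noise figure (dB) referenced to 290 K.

F = 1 + T_e/T₀ = 1 + 678/290 = 3.33793
NF = 10 log₁₀(3.33793) = 5.23 dB

5.23 dB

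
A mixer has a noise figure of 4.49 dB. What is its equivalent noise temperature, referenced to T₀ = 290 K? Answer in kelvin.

525 K

F = 10^(4.49/10) = 2.8119
T_e = (F − 1)·T₀ = (2.8119 − 1) × 290 = 525 K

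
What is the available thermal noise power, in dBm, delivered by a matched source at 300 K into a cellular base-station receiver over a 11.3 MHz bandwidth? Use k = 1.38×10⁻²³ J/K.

P_n = kTB = 1.38×10⁻²³ × 300 × 1.13×10⁷ = 4.68×10⁻¹⁴ W
In dBm: 10 log₁₀(4.68×10⁻¹⁴ / 10⁻³) = −103.3 dBm

−103.3 dBm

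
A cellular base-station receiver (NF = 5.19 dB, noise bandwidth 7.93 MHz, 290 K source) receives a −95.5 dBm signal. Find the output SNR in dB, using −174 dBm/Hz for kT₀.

Noise floor: N = −174 + 10 log₁₀(B) + NF
10 log₁₀(7.93×10⁶) = 68.99 dB
N = −174 + 68.99 + 5.19 = −99.82 dBm
SNR = P_sig − N = −95.5 − (−99.82) = 4.32 dB → 4.3 dB

4.3 dB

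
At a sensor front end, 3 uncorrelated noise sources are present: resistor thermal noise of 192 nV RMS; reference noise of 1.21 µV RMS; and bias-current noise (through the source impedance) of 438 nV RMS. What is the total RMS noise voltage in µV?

Uncorrelated sources add in power (mean-square): V_tot = √(ΣV_i²)
V_tot = √[(1.92×10⁻⁷)² + (1.21×10⁻⁶)² + (4.38×10⁻⁷)²] = 1.30×10⁻⁶ V = 1.30 µV

1.30 µV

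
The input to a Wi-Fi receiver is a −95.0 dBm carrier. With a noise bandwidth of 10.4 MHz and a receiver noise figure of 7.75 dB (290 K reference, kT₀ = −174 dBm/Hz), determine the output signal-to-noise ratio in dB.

Noise floor: N = −174 + 10 log₁₀(B) + NF
10 log₁₀(1.04×10⁷) = 70.17 dB
N = −174 + 70.17 + 7.75 = −96.08 dBm
SNR = P_sig − N = −95.0 − (−96.08) = 1.08 dB → 1.1 dB

1.1 dB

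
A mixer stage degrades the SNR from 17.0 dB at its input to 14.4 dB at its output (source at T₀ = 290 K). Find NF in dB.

2.6 dB

NF (dB) = SNR_in(dB) − SNR_out(dB) when the source is at T₀
NF = 17.0 − 14.4 = 2.6 dB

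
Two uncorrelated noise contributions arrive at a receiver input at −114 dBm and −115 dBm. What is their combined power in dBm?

−111.5 dBm

Convert to linear, add, convert back:
P₁ = 3.98×10⁻¹⁵ W, P₂ = 3.16×10⁻¹⁵ W
P_tot = 7.14×10⁻¹⁵ W → 10 log₁₀(P_tot / 10⁻³) = −111.5 dBm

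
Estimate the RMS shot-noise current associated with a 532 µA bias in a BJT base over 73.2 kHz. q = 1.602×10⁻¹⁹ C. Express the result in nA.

3.53 nA

I_n = √(2qI·B)
2qI·B = 2 × 1.602×10⁻¹⁹ × 5.32×10⁻⁴ × 7.32×10⁴ = 1.25×10⁻¹⁷ A²
I_n = √(1.25×10⁻¹⁷) = 3.53×10⁻⁹ A = 3.53 nA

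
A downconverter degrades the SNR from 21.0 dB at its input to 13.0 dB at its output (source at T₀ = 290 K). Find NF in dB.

8.0 dB

NF (dB) = SNR_in(dB) − SNR_out(dB) when the source is at T₀
NF = 21.0 − 13.0 = 8.0 dB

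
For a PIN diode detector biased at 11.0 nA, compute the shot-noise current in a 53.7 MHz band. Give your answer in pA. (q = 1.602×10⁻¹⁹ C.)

I_n = √(2qI·B)
2qI·B = 2 × 1.602×10⁻¹⁹ × 1.10×10⁻⁸ × 5.37×10⁷ = 1.89×10⁻¹⁹ A²
I_n = √(1.89×10⁻¹⁹) = 4.35×10⁻¹⁰ A = 435 pA

435 pA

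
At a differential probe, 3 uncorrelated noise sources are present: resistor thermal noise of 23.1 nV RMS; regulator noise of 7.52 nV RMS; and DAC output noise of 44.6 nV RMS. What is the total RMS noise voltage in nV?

50.8 nV

Uncorrelated sources add in power (mean-square): V_tot = √(ΣV_i²)
V_tot = √[(2.31×10⁻⁸)² + (7.52×10⁻⁹)² + (4.46×10⁻⁸)²] = 5.08×10⁻⁸ V = 50.8 nV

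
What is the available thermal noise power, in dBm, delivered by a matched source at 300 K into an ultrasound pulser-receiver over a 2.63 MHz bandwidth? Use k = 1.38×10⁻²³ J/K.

P_n = kTB = 1.38×10⁻²³ × 300 × 2.63×10⁶ = 1.09×10⁻¹⁴ W
In dBm: 10 log₁₀(1.09×10⁻¹⁴ / 10⁻³) = −109.6 dBm

−109.6 dBm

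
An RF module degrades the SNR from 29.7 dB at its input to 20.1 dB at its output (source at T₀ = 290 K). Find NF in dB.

9.6 dB

NF (dB) = SNR_in(dB) − SNR_out(dB) when the source is at T₀
NF = 29.7 − 20.1 = 9.6 dB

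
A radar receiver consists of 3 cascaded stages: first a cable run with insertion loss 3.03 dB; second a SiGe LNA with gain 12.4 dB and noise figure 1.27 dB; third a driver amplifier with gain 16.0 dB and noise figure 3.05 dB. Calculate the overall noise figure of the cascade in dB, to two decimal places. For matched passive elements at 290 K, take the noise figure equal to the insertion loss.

4.49 dB

Convert to linear (a loss of L dB is a gain of −L dB): F_i = 10^(NF_i/10), G_i = 10^(G_i,dB/10)
  Stage 1: F_1 = 10^(3.03/10) = 2.009, G_1 = 10^(−3.03/10) = 0.4977
  Stage 2: F_2 = 10^(1.27/10) = 1.340, G_2 = 10^(12.4/10) = 17.38
  Stage 3: F_3 = 10^(3.05/10) = 2.018, G_3 = 10^(16.0/10) = 39.81
Friis cascade:
  F = 2.009 + (1.340 − 1)/0.4977 + (2.018 − 1)/8.650 = 2.809
NF = 10 log₁₀(2.809) = 4.49 dB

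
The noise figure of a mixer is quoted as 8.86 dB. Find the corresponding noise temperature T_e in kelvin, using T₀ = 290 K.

1940 K

F = 10^(8.86/10) = 7.6913
T_e = (F − 1)·T₀ = (7.6913 − 1) × 290 = 1940 K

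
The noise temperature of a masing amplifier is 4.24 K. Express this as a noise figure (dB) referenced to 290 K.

F = 1 + T_e/T₀ = 1 + 4.24/290 = 1.01462
NF = 10 log₁₀(1.01462) = 0.063 dB

0.063 dB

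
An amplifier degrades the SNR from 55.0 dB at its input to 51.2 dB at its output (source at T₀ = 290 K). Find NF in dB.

NF (dB) = SNR_in(dB) − SNR_out(dB) when the source is at T₀
NF = 55.0 − 51.2 = 3.8 dB

3.8 dB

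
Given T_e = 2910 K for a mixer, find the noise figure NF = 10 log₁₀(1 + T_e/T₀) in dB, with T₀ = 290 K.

10.43 dB

F = 1 + T_e/T₀ = 1 + 2910/290 = 11.0345
NF = 10 log₁₀(11.0345) = 10.43 dB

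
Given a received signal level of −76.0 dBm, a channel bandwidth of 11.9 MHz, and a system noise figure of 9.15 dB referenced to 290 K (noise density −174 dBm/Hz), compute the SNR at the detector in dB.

Noise floor: N = −174 + 10 log₁₀(B) + NF
10 log₁₀(1.19×10⁷) = 70.76 dB
N = −174 + 70.76 + 9.15 = −94.09 dBm
SNR = P_sig − N = −76.0 − (−94.09) = 18.09 dB → 18.1 dB

18.1 dB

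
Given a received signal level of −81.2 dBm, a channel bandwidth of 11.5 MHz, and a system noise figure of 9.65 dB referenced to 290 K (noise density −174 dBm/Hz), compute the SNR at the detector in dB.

12.5 dB

Noise floor: N = −174 + 10 log₁₀(B) + NF
10 log₁₀(1.15×10⁷) = 70.61 dB
N = −174 + 70.61 + 9.65 = −93.74 dBm
SNR = P_sig − N = −81.2 − (−93.74) = 12.54 dB → 12.5 dB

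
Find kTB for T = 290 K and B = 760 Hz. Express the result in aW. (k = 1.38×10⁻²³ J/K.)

3.04 aW

P_n = kTB = 1.38×10⁻²³ × 290 × 7.60×10² = 3.04×10⁻¹⁸ W = 3.04 aW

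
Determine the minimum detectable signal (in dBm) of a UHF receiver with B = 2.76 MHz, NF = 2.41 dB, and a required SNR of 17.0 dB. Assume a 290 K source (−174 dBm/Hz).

−90.2 dBm

Sensitivity = −174 + 10 log₁₀(B) + NF + SNR_min
= −174 + 64.41 + 2.41 + 17.0
= −90.18 dBm → −90.2 dBm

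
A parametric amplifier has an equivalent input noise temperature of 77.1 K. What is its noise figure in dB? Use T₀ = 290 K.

1.02 dB

F = 1 + T_e/T₀ = 1 + 77.1/290 = 1.26586
NF = 10 log₁₀(1.26586) = 1.02 dB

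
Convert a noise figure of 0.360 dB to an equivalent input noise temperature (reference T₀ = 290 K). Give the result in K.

F = 10^(0.360/10) = 1.08643
T_e = (F − 1)·T₀ = (1.08643 − 1) × 290 = 25.1 K

25.1 K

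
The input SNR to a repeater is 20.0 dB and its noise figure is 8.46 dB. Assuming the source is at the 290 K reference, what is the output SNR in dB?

11.54 dB

By definition F = SNR_in/SNR_out, so in dB: SNR_out = SNR_in − NF
SNR_out = 20.0 − 8.46 = 11.54 dB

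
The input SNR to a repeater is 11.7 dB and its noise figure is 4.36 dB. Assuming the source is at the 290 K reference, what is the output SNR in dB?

By definition F = SNR_in/SNR_out, so in dB: SNR_out = SNR_in − NF
SNR_out = 11.7 − 4.36 = 7.34 dB

7.34 dB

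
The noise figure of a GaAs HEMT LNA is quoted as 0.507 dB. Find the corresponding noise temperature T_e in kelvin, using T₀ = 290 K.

F = 10^(0.507/10) = 1.12383
T_e = (F − 1)·T₀ = (1.12383 − 1) × 290 = 35.9 K

35.9 K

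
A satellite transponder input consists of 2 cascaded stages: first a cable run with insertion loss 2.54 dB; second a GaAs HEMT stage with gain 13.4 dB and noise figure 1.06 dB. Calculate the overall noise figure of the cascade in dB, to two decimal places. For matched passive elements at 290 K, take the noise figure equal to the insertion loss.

Convert to linear (a loss of L dB is a gain of −L dB): F_i = 10^(NF_i/10), G_i = 10^(G_i,dB/10)
  Stage 1: F_1 = 10^(2.54/10) = 1.795, G_1 = 10^(−2.54/10) = 0.5572
  Stage 2: F_2 = 10^(1.06/10) = 1.276, G_2 = 10^(13.4/10) = 21.88
Friis cascade:
  F = 1.795 + (1.276 − 1)/0.5572 = 2.291
NF = 10 log₁₀(2.291) = 3.60 dB

3.60 dB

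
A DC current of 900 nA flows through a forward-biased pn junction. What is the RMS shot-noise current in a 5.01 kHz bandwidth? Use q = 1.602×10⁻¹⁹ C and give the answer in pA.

I_n = √(2qI·B)
2qI·B = 2 × 1.602×10⁻¹⁹ × 9.00×10⁻⁷ × 5.01×10³ = 1.44×10⁻²¹ A²
I_n = √(1.44×10⁻²¹) = 3.80×10⁻¹¹ A = 38.0 pA

38.0 pA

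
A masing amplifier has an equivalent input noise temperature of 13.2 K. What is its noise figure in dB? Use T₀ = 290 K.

0.193 dB

F = 1 + T_e/T₀ = 1 + 13.2/290 = 1.04552
NF = 10 log₁₀(1.04552) = 0.193 dB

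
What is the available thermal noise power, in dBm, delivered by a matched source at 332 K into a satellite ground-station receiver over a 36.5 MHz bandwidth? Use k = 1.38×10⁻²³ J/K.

−97.8 dBm

P_n = kTB = 1.38×10⁻²³ × 332 × 3.65×10⁷ = 1.67×10⁻¹³ W
In dBm: 10 log₁₀(1.67×10⁻¹³ / 10⁻³) = −97.8 dBm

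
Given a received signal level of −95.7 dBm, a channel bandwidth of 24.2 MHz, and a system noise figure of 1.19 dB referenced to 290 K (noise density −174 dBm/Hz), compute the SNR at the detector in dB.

Noise floor: N = −174 + 10 log₁₀(B) + NF
10 log₁₀(2.42×10⁷) = 73.84 dB
N = −174 + 73.84 + 1.19 = −98.97 dBm
SNR = P_sig − N = −95.7 − (−98.97) = 3.27 dB → 3.3 dB

3.3 dB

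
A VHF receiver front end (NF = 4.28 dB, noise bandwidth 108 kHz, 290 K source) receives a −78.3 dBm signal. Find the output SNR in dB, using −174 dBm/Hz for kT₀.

Noise floor: N = −174 + 10 log₁₀(B) + NF
10 log₁₀(1.08×10⁵) = 50.33 dB
N = −174 + 50.33 + 4.28 = −119.39 dBm
SNR = P_sig − N = −78.3 − (−119.39) = 41.09 dB → 41.1 dB

41.1 dB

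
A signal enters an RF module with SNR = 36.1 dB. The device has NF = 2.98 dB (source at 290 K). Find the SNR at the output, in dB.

By definition F = SNR_in/SNR_out, so in dB: SNR_out = SNR_in − NF
SNR_out = 36.1 − 2.98 = 33.12 dB

33.12 dB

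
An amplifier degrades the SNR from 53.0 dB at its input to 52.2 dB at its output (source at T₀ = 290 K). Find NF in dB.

0.8 dB

NF (dB) = SNR_in(dB) − SNR_out(dB) when the source is at T₀
NF = 53.0 − 52.2 = 0.8 dB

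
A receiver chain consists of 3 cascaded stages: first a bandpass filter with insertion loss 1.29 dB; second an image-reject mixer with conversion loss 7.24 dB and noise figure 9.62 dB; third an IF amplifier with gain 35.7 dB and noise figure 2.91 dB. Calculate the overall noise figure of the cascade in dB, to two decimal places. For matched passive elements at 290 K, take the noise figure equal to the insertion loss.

12.82 dB

Convert to linear (a loss of L dB is a gain of −L dB): F_i = 10^(NF_i/10), G_i = 10^(G_i,dB/10)
  Stage 1: F_1 = 10^(1.29/10) = 1.346, G_1 = 10^(−1.29/10) = 0.7430
  Stage 2: F_2 = 10^(9.62/10) = 9.162, G_2 = 10^(−7.24/10) = 0.1888
  Stage 3: F_3 = 10^(2.91/10) = 1.954, G_3 = 10^(35.7/10) = 3715
Friis cascade:
  F = 1.346 + (9.162 − 1)/0.7430 + (1.954 − 1)/0.1403 = 19.13
NF = 10 log₁₀(19.13) = 12.82 dB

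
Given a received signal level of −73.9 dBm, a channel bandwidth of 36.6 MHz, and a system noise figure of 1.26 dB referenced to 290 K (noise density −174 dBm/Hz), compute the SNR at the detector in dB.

Noise floor: N = −174 + 10 log₁₀(B) + NF
10 log₁₀(3.66×10⁷) = 75.63 dB
N = −174 + 75.63 + 1.26 = −97.11 dBm
SNR = P_sig − N = −73.9 − (−97.11) = 23.21 dB → 23.2 dB

23.2 dB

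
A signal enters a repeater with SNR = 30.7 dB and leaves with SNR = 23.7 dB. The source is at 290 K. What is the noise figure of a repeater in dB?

NF (dB) = SNR_in(dB) − SNR_out(dB) when the source is at T₀
NF = 30.7 − 23.7 = 7.0 dB

7.0 dB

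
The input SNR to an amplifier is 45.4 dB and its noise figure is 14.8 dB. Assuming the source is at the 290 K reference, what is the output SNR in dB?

By definition F = SNR_in/SNR_out, so in dB: SNR_out = SNR_in − NF
SNR_out = 45.4 − 14.8 = 30.6 dB

30.6 dB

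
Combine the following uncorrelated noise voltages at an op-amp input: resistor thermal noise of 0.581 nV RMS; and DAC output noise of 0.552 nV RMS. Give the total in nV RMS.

Uncorrelated sources add in power (mean-square): V_tot = √(ΣV_i²)
V_tot = √[(5.81×10⁻¹⁰)² + (5.52×10⁻¹⁰)²] = 8.01×10⁻¹⁰ V = 0.801 nV

0.801 nV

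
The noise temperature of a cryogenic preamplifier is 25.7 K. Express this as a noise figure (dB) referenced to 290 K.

F = 1 + T_e/T₀ = 1 + 25.7/290 = 1.08862
NF = 10 log₁₀(1.08862) = 0.369 dB

0.369 dB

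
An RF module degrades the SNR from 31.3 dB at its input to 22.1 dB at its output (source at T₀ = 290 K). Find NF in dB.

NF (dB) = SNR_in(dB) − SNR_out(dB) when the source is at T₀
NF = 31.3 − 22.1 = 9.2 dB

9.2 dB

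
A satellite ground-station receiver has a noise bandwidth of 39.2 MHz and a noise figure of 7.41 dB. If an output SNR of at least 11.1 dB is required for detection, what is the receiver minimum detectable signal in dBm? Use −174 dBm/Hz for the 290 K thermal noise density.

Sensitivity = −174 + 10 log₁₀(B) + NF + SNR_min
= −174 + 75.93 + 7.41 + 11.1
= −79.56 dBm → −79.6 dBm

−79.6 dBm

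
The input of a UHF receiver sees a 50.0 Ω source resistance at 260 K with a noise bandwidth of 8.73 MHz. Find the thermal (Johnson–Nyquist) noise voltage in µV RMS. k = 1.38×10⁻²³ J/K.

2.50 µV

V_n = √(4kTRB)
4kTRB = 4 × 1.38×10⁻²³ × 260 × 5.00×10¹ × 8.73×10⁶ = 6.26×10⁻¹² V²
V_n = √(6.26×10⁻¹²) = 2.50×10⁻⁶ V = 2.50 µV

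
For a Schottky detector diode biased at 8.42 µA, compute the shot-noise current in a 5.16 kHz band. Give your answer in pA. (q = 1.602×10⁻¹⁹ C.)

I_n = √(2qI·B)
2qI·B = 2 × 1.602×10⁻¹⁹ × 8.42×10⁻⁶ × 5.16×10³ = 1.39×10⁻²⁰ A²
I_n = √(1.39×10⁻²⁰) = 1.18×10⁻¹⁰ A = 118 pA

118 pA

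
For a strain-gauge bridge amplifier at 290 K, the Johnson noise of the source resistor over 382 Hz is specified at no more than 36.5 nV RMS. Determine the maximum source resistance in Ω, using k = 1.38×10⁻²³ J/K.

218 Ω

Johnson–Nyquist: V_n = √(4kTRB) ⇒ R = V_n² / (4kTB)
4kTB = 4 × 1.38×10⁻²³ × 290 × 3.82×10² = 6.12×10⁻¹⁸
R = (3.65×10⁻⁸)² / 6.12×10⁻¹⁸ = 2.18×10² Ω = 218 Ω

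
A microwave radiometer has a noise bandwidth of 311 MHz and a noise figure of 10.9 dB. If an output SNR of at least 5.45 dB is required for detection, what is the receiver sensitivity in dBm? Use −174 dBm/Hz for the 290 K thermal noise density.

−72.7 dBm

Sensitivity = −174 + 10 log₁₀(B) + NF + SNR_min
= −174 + 84.93 + 10.9 + 5.45
= −72.72 dBm → −72.7 dBm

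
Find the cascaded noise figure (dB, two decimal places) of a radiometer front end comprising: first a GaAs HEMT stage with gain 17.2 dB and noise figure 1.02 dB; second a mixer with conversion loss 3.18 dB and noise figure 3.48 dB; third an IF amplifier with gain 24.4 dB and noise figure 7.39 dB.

1.66 dB

Convert to linear (a loss of L dB is a gain of −L dB): F_i = 10^(NF_i/10), G_i = 10^(G_i,dB/10)
  Stage 1: F_1 = 10^(1.02/10) = 1.265, G_1 = 10^(17.2/10) = 52.48
  Stage 2: F_2 = 10^(3.48/10) = 2.228, G_2 = 10^(−3.18/10) = 0.4808
  Stage 3: F_3 = 10^(7.39/10) = 5.483, G_3 = 10^(24.4/10) = 275.4
Friis cascade:
  F = 1.265 + (2.228 − 1)/52.48 + (5.483 − 1)/25.23 = 1.466
NF = 10 log₁₀(1.466) = 1.66 dB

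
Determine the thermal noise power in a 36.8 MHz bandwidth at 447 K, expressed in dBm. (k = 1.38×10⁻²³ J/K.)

−96.4 dBm

P_n = kTB = 1.38×10⁻²³ × 447 × 3.68×10⁷ = 2.27×10⁻¹³ W
In dBm: 10 log₁₀(2.27×10⁻¹³ / 10⁻³) = −96.4 dBm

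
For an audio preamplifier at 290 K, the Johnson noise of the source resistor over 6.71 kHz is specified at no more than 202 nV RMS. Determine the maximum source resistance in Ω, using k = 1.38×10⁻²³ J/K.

380 Ω

Johnson–Nyquist: V_n = √(4kTRB) ⇒ R = V_n² / (4kTB)
4kTB = 4 × 1.38×10⁻²³ × 290 × 6.71×10³ = 1.07×10⁻¹⁶
R = (2.02×10⁻⁷)² / 1.07×10⁻¹⁶ = 3.80×10² Ω = 380 Ω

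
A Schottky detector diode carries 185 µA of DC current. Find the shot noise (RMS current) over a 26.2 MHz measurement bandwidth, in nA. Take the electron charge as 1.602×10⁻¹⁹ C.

39.4 nA

I_n = √(2qI·B)
2qI·B = 2 × 1.602×10⁻¹⁹ × 1.85×10⁻⁴ × 2.62×10⁷ = 1.55×10⁻¹⁵ A²
I_n = √(1.55×10⁻¹⁵) = 3.94×10⁻⁸ A = 39.4 nA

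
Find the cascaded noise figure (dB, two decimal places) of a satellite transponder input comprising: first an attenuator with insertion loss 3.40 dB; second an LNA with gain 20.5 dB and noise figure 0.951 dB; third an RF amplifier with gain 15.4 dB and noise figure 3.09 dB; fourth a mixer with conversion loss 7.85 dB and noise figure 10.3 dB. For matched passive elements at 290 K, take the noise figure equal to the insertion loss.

4.39 dB

Convert to linear (a loss of L dB is a gain of −L dB): F_i = 10^(NF_i/10), G_i = 10^(G_i,dB/10)
  Stage 1: F_1 = 10^(3.40/10) = 2.188, G_1 = 10^(−3.40/10) = 0.4571
  Stage 2: F_2 = 10^(0.951/10) = 1.245, G_2 = 10^(20.5/10) = 112.2
  Stage 3: F_3 = 10^(3.09/10) = 2.037, G_3 = 10^(15.4/10) = 34.67
  Stage 4: F_4 = 10^(10.3/10) = 10.72, G_4 = 10^(−7.85/10) = 0.1641
Friis cascade:
  F = 2.188 + (1.245 − 1)/0.4571 + (2.037 − 1)/51.29 + (10.72 − 1)/1778 = 2.749
NF = 10 log₁₀(2.749) = 4.39 dB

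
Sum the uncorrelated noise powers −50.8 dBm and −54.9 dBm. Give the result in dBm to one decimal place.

Convert to linear, add, convert back:
P₁ = 8.32×10⁻⁹ W, P₂ = 3.24×10⁻⁹ W
P_tot = 1.16×10⁻⁸ W → 10 log₁₀(P_tot / 10⁻³) = −49.4 dBm

−49.4 dBm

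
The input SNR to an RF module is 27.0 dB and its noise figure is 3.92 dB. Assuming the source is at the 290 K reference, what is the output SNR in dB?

23.08 dB

By definition F = SNR_in/SNR_out, so in dB: SNR_out = SNR_in − NF
SNR_out = 27.0 − 3.92 = 23.08 dB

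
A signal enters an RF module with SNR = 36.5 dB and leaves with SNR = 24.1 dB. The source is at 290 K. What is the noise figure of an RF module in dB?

NF (dB) = SNR_in(dB) − SNR_out(dB) when the source is at T₀
NF = 36.5 − 24.1 = 12.4 dB

12.4 dB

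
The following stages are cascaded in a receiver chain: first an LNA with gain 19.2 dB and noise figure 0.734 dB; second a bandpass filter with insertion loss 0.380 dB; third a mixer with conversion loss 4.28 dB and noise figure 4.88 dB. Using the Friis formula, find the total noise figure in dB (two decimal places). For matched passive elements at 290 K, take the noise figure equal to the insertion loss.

Convert to linear (a loss of L dB is a gain of −L dB): F_i = 10^(NF_i/10), G_i = 10^(G_i,dB/10)
  Stage 1: F_1 = 10^(0.734/10) = 1.184, G_1 = 10^(19.2/10) = 83.18
  Stage 2: F_2 = 10^(0.380/10) = 1.091, G_2 = 10^(−0.380/10) = 0.9162
  Stage 3: F_3 = 10^(4.88/10) = 3.076, G_3 = 10^(−4.28/10) = 0.3733
Friis cascade:
  F = 1.184 + (1.091 − 1)/83.18 + (3.076 − 1)/76.21 = 1.212
NF = 10 log₁₀(1.212) = 0.84 dB

0.84 dB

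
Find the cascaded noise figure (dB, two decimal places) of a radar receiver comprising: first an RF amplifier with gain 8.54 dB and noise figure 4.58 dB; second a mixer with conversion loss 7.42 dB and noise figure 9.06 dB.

Convert to linear (a loss of L dB is a gain of −L dB): F_i = 10^(NF_i/10), G_i = 10^(G_i,dB/10)
  Stage 1: F_1 = 10^(4.58/10) = 2.871, G_1 = 10^(8.54/10) = 7.145
  Stage 2: F_2 = 10^(9.06/10) = 8.054, G_2 = 10^(−7.42/10) = 0.1811
Friis cascade:
  F = 2.871 + (8.054 − 1)/7.145 = 3.858
NF = 10 log₁₀(3.858) = 5.86 dB

5.86 dB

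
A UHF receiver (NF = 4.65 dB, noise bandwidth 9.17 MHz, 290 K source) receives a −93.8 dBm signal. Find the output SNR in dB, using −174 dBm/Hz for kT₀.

5.9 dB

Noise floor: N = −174 + 10 log₁₀(B) + NF
10 log₁₀(9.17×10⁶) = 69.62 dB
N = −174 + 69.62 + 4.65 = −99.73 dBm
SNR = P_sig − N = −93.8 − (−99.73) = 5.93 dB → 5.9 dB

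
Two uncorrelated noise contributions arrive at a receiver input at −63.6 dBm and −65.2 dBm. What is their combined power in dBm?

Convert to linear, add, convert back:
P₁ = 4.37×10⁻¹⁰ W, P₂ = 3.02×10⁻¹⁰ W
P_tot = 7.39×10⁻¹⁰ W → 10 log₁₀(P_tot / 10⁻³) = −61.3 dBm

−61.3 dBm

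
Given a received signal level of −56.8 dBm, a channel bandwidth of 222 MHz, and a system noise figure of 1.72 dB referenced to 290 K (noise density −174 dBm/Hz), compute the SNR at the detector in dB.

32.0 dB

Noise floor: N = −174 + 10 log₁₀(B) + NF
10 log₁₀(2.22×10⁸) = 83.46 dB
N = −174 + 83.46 + 1.72 = −88.82 dBm
SNR = P_sig − N = −56.8 − (−88.82) = 32.02 dB → 32.0 dB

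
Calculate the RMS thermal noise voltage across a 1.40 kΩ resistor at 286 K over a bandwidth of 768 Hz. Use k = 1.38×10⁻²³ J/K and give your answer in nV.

V_n = √(4kTRB)
4kTRB = 4 × 1.38×10⁻²³ × 286 × 1.40×10³ × 7.68×10² = 1.70×10⁻¹⁴ V²
V_n = √(1.70×10⁻¹⁴) = 1.30×10⁻⁷ V = 130 nV

130 nV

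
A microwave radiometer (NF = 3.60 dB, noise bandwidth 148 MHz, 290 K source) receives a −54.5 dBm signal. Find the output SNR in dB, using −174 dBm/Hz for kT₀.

Noise floor: N = −174 + 10 log₁₀(B) + NF
10 log₁₀(1.48×10⁸) = 81.7 dB
N = −174 + 81.7 + 3.60 = −88.70 dBm
SNR = P_sig − N = −54.5 − (−88.70) = 34.20 dB → 34.2 dB

34.2 dB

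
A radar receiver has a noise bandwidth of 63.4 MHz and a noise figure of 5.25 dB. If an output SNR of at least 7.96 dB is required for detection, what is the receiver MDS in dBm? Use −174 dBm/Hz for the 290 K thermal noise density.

−82.8 dBm

Sensitivity = −174 + 10 log₁₀(B) + NF + SNR_min
= −174 + 78.02 + 5.25 + 7.96
= −82.77 dBm → −82.8 dBm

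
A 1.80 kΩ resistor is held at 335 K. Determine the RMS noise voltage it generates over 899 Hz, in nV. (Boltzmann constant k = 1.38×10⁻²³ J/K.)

V_n = √(4kTRB)
4kTRB = 4 × 1.38×10⁻²³ × 335 × 1.80×10³ × 8.99×10² = 2.99×10⁻¹⁴ V²
V_n = √(2.99×10⁻¹⁴) = 1.73×10⁻⁷ V = 173 nV

173 nV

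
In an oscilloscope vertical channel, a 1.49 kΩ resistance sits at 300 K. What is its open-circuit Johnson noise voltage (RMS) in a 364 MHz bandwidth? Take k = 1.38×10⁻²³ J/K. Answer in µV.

V_n = √(4kTRB)
4kTRB = 4 × 1.38×10⁻²³ × 300 × 1.49×10³ × 3.64×10⁸ = 8.98×10⁻⁹ V²
V_n = √(8.98×10⁻⁹) = 9.48×10⁻⁵ V = 94.8 µV

94.8 µV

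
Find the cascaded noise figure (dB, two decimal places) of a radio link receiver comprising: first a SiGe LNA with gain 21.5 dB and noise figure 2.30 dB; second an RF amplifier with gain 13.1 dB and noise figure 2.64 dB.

2.32 dB

Convert to linear (a loss of L dB is a gain of −L dB): F_i = 10^(NF_i/10), G_i = 10^(G_i,dB/10)
  Stage 1: F_1 = 10^(2.30/10) = 1.698, G_1 = 10^(21.5/10) = 141.3
  Stage 2: F_2 = 10^(2.64/10) = 1.837, G_2 = 10^(13.1/10) = 20.42
Friis cascade:
  F = 1.698 + (1.837 − 1)/141.3 = 1.704
NF = 10 log₁₀(1.704) = 2.32 dB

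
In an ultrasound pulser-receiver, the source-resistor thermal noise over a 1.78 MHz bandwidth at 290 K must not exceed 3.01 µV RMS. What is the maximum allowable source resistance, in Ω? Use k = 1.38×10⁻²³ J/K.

Johnson–Nyquist: V_n = √(4kTRB) ⇒ R = V_n² / (4kTB)
4kTB = 4 × 1.38×10⁻²³ × 290 × 1.78×10⁶ = 2.85×10⁻¹⁴
R = (3.01×10⁻⁶)² / 2.85×10⁻¹⁴ = 3.18×10² Ω = 318 Ω

318 Ω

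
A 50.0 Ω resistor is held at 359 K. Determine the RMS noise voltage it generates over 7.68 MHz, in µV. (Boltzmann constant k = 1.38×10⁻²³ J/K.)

2.76 µV

V_n = √(4kTRB)
4kTRB = 4 × 1.38×10⁻²³ × 359 × 5.00×10¹ × 7.68×10⁶ = 7.61×10⁻¹² V²
V_n = √(7.61×10⁻¹²) = 2.76×10⁻⁶ V = 2.76 µV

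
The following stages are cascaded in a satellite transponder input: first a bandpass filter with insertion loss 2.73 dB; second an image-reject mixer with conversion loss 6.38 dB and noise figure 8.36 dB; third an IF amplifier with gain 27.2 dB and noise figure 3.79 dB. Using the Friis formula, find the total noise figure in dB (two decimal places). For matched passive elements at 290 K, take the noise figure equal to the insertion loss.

13.84 dB

Convert to linear (a loss of L dB is a gain of −L dB): F_i = 10^(NF_i/10), G_i = 10^(G_i,dB/10)
  Stage 1: F_1 = 10^(2.73/10) = 1.875, G_1 = 10^(−2.73/10) = 0.5333
  Stage 2: F_2 = 10^(8.36/10) = 6.855, G_2 = 10^(−6.38/10) = 0.2301
  Stage 3: F_3 = 10^(3.79/10) = 2.393, G_3 = 10^(27.2/10) = 524.8
Friis cascade:
  F = 1.875 + (6.855 − 1)/0.5333 + (2.393 − 1)/0.1227 = 24.20
NF = 10 log₁₀(24.20) = 13.84 dB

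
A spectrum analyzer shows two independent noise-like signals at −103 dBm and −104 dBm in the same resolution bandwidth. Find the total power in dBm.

−100.5 dBm

Convert to linear, add, convert back:
P₁ = 5.01×10⁻¹⁴ W, P₂ = 3.98×10⁻¹⁴ W
P_tot = 8.99×10⁻¹⁴ W → 10 log₁₀(P_tot / 10⁻³) = −100.5 dBm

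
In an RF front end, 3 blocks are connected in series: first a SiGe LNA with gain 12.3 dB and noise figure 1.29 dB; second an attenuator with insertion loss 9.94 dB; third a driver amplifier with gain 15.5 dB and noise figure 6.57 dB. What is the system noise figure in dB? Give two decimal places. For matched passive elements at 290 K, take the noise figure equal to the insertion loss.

Convert to linear (a loss of L dB is a gain of −L dB): F_i = 10^(NF_i/10), G_i = 10^(G_i,dB/10)
  Stage 1: F_1 = 10^(1.29/10) = 1.346, G_1 = 10^(12.3/10) = 16.98
  Stage 2: F_2 = 10^(9.94/10) = 9.863, G_2 = 10^(−9.94/10) = 0.1014
  Stage 3: F_3 = 10^(6.57/10) = 4.539, G_3 = 10^(15.5/10) = 35.48
Friis cascade:
  F = 1.346 + (9.863 − 1)/16.98 + (4.539 − 1)/1.722 = 3.923
NF = 10 log₁₀(3.923) = 5.94 dB

5.94 dB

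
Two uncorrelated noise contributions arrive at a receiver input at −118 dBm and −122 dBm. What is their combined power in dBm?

−116.5 dBm

Convert to linear, add, convert back:
P₁ = 1.58×10⁻¹⁵ W, P₂ = 6.31×10⁻¹⁶ W
P_tot = 2.22×10⁻¹⁵ W → 10 log₁₀(P_tot / 10⁻³) = −116.5 dBm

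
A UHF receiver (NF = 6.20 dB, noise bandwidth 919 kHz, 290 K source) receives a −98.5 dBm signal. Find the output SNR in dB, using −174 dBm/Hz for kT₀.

Noise floor: N = −174 + 10 log₁₀(B) + NF
10 log₁₀(9.19×10⁵) = 59.63 dB
N = −174 + 59.63 + 6.20 = −108.17 dBm
SNR = P_sig − N = −98.5 − (−108.17) = 9.67 dB → 9.7 dB

9.7 dB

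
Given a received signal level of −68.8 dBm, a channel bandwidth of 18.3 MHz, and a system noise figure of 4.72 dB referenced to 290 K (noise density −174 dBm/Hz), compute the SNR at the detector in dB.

Noise floor: N = −174 + 10 log₁₀(B) + NF
10 log₁₀(1.83×10⁷) = 72.62 dB
N = −174 + 72.62 + 4.72 = −96.66 dBm
SNR = P_sig − N = −68.8 − (−96.66) = 27.86 dB → 27.9 dB

27.9 dB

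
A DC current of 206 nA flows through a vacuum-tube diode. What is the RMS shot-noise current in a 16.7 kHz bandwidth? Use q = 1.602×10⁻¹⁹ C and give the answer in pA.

I_n = √(2qI·B)
2qI·B = 2 × 1.602×10⁻¹⁹ × 2.06×10⁻⁷ × 1.67×10⁴ = 1.10×10⁻²¹ A²
I_n = √(1.10×10⁻²¹) = 3.32×10⁻¹¹ A = 33.2 pA

33.2 pA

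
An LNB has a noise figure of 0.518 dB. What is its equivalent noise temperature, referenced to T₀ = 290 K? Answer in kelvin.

F = 10^(0.518/10) = 1.12668
T_e = (F − 1)·T₀ = (1.12668 − 1) × 290 = 36.7 K

36.7 K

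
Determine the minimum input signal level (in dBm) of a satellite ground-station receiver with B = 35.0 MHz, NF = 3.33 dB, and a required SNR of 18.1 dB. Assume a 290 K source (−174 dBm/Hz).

−77.1 dBm

Sensitivity = −174 + 10 log₁₀(B) + NF + SNR_min
= −174 + 75.44 + 3.33 + 18.1
= −77.13 dBm → −77.1 dBm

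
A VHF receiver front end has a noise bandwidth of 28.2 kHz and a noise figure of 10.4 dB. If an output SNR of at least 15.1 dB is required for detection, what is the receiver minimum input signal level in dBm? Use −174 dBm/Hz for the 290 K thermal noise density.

−104.0 dBm

Sensitivity = −174 + 10 log₁₀(B) + NF + SNR_min
= −174 + 44.5 + 10.4 + 15.1
= −104.0 dBm → −104.0 dBm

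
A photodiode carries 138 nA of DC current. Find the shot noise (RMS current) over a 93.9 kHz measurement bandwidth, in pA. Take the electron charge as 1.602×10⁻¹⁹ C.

64.4 pA

I_n = √(2qI·B)
2qI·B = 2 × 1.602×10⁻¹⁹ × 1.38×10⁻⁷ × 9.39×10⁴ = 4.15×10⁻²¹ A²
I_n = √(4.15×10⁻²¹) = 6.44×10⁻¹¹ A = 64.4 pA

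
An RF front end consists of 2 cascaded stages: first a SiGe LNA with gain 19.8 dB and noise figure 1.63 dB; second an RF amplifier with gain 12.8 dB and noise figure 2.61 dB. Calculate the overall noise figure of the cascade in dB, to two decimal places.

1.66 dB

Convert to linear (a loss of L dB is a gain of −L dB): F_i = 10^(NF_i/10), G_i = 10^(G_i,dB/10)
  Stage 1: F_1 = 10^(1.63/10) = 1.455, G_1 = 10^(19.8/10) = 95.50
  Stage 2: F_2 = 10^(2.61/10) = 1.824, G_2 = 10^(12.8/10) = 19.05
Friis cascade:
  F = 1.455 + (1.824 − 1)/95.50 = 1.464
NF = 10 log₁₀(1.464) = 1.66 dB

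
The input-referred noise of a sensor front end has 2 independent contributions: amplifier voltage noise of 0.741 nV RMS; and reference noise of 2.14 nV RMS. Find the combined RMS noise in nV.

2.26 nV

Uncorrelated sources add in power (mean-square): V_tot = √(ΣV_i²)
V_tot = √[(7.41×10⁻¹⁰)² + (2.14×10⁻⁹)²] = 2.26×10⁻⁹ V = 2.26 nV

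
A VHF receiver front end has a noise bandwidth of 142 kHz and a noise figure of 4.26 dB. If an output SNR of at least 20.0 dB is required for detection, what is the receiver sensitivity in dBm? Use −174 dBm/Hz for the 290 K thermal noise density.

−98.2 dBm

Sensitivity = −174 + 10 log₁₀(B) + NF + SNR_min
= −174 + 51.52 + 4.26 + 20.0
= −98.22 dBm → −98.2 dBm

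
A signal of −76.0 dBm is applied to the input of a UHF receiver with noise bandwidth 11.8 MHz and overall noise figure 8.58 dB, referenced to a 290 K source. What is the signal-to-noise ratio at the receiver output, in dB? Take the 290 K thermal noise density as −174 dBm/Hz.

Noise floor: N = −174 + 10 log₁₀(B) + NF
10 log₁₀(1.18×10⁷) = 70.72 dB
N = −174 + 70.72 + 8.58 = −94.70 dBm
SNR = P_sig − N = −76.0 − (−94.70) = 18.70 dB → 18.7 dB

18.7 dB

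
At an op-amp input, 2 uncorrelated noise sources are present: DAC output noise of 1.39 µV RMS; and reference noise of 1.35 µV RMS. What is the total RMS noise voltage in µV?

Uncorrelated sources add in power (mean-square): V_tot = √(ΣV_i²)
V_tot = √[(1.39×10⁻⁶)² + (1.35×10⁻⁶)²] = 1.94×10⁻⁶ V = 1.94 µV

1.94 µV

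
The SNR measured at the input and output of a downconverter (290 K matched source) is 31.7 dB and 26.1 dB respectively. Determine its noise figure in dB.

NF (dB) = SNR_in(dB) − SNR_out(dB) when the source is at T₀
NF = 31.7 − 26.1 = 5.6 dB

5.6 dB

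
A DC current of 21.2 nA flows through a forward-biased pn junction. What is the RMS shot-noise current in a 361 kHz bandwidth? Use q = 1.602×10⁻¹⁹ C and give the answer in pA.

49.5 pA

I_n = √(2qI·B)
2qI·B = 2 × 1.602×10⁻¹⁹ × 2.12×10⁻⁸ × 3.61×10⁵ = 2.45×10⁻²¹ A²
I_n = √(2.45×10⁻²¹) = 4.95×10⁻¹¹ A = 49.5 pA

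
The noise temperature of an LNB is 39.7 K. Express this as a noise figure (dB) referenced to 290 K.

0.557 dB

F = 1 + T_e/T₀ = 1 + 39.7/290 = 1.1369
NF = 10 log₁₀(1.1369) = 0.557 dB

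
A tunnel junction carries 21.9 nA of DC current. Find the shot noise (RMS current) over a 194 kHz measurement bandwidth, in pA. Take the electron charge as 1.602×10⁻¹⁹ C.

I_n = √(2qI·B)
2qI·B = 2 × 1.602×10⁻¹⁹ × 2.19×10⁻⁸ × 1.94×10⁵ = 1.36×10⁻²¹ A²
I_n = √(1.36×10⁻²¹) = 3.69×10⁻¹¹ A = 36.9 pA

36.9 pA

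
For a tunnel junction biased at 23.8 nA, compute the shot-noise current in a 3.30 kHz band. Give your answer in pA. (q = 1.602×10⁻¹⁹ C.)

5.02 pA

I_n = √(2qI·B)
2qI·B = 2 × 1.602×10⁻¹⁹ × 2.38×10⁻⁸ × 3.30×10³ = 2.52×10⁻²³ A²
I_n = √(2.52×10⁻²³) = 5.02×10⁻¹² A = 5.02 pA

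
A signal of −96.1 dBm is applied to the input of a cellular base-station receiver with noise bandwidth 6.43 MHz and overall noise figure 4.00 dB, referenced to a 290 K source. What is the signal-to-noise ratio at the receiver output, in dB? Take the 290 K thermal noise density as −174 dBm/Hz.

Noise floor: N = −174 + 10 log₁₀(B) + NF
10 log₁₀(6.43×10⁶) = 68.08 dB
N = −174 + 68.08 + 4.00 = −101.92 dBm
SNR = P_sig − N = −96.1 − (−101.92) = 5.82 dB → 5.8 dB

5.8 dB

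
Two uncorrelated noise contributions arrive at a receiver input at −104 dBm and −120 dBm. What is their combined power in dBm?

−103.9 dBm

Convert to linear, add, convert back:
P₁ = 3.98×10⁻¹⁴ W, P₂ = 1.00×10⁻¹⁵ W
P_tot = 4.08×10⁻¹⁴ W → 10 log₁₀(P_tot / 10⁻³) = −103.9 dBm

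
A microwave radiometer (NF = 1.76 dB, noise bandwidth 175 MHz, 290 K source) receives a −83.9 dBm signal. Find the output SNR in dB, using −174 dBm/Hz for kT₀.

5.9 dB

Noise floor: N = −174 + 10 log₁₀(B) + NF
10 log₁₀(1.75×10⁸) = 82.43 dB
N = −174 + 82.43 + 1.76 = −89.81 dBm
SNR = P_sig − N = −83.9 − (−89.81) = 5.91 dB → 5.9 dB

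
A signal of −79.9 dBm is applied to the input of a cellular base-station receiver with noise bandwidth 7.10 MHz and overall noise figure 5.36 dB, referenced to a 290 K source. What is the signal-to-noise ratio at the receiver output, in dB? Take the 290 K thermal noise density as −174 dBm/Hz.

20.2 dB

Noise floor: N = −174 + 10 log₁₀(B) + NF
10 log₁₀(7.10×10⁶) = 68.51 dB
N = −174 + 68.51 + 5.36 = −100.13 dBm
SNR = P_sig − N = −79.9 − (−100.13) = 20.23 dB → 20.2 dB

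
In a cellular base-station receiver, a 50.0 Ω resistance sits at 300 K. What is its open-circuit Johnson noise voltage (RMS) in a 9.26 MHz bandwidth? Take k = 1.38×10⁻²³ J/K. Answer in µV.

2.77 µV

V_n = √(4kTRB)
4kTRB = 4 × 1.38×10⁻²³ × 300 × 5.00×10¹ × 9.26×10⁶ = 7.67×10⁻¹² V²
V_n = √(7.67×10⁻¹²) = 2.77×10⁻⁶ V = 2.77 µV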